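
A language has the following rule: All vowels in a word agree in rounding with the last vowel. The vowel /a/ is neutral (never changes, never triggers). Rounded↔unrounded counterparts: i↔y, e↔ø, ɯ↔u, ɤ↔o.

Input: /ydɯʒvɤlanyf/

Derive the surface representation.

[yduʒvolanyf]

/ɯ/ harmonizes with /y/ ([+round]) → [u]
/ɤ/ harmonizes with /y/ ([+round]) → [o]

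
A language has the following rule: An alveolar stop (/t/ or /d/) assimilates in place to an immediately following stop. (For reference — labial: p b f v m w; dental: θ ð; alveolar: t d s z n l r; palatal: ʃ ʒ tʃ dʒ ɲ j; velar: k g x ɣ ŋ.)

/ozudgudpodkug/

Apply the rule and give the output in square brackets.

/d/ before /g/ (velar) → [g]
/d/ before /p/ (labial) → [b]
/d/ before /k/ (velar) → [g]

[ozuggubpogkug]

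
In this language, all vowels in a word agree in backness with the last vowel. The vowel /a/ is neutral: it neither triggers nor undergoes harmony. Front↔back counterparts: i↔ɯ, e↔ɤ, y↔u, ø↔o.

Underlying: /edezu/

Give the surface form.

/e/ harmonizes with /u/ ([+back]) → [ɤ]
/e/ harmonizes with /u/ ([+back]) → [ɤ]

[ɤdɤzu]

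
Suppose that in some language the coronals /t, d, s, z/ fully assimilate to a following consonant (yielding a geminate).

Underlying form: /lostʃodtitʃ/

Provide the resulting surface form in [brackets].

/s/ before /tʃ/ → [tʃ] (total assimilation)
/d/ before /t/ → [t] (total assimilation)

[lotʃtʃottitʃ]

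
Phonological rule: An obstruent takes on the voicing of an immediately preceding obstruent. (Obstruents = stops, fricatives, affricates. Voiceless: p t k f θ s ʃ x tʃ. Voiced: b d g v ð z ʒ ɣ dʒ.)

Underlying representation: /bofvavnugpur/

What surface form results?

/v/ after /f/ (voiceless) → [f]
/p/ after /g/ (voiced) → [b]

[boffavnugbur]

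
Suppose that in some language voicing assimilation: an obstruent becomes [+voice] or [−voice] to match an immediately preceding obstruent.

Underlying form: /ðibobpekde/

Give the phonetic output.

[ðibobbekte]

/p/ after /b/ (voiced) → [b]
/d/ after /k/ (voiceless) → [t]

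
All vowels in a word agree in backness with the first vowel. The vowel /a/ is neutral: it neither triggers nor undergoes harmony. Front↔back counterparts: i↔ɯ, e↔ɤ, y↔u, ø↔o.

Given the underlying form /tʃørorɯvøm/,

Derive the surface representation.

[tʃørørivøm]

/o/ harmonizes with /ø/ ([-back]) → [ø]
/ɯ/ harmonizes with /ø/ ([-back]) → [i]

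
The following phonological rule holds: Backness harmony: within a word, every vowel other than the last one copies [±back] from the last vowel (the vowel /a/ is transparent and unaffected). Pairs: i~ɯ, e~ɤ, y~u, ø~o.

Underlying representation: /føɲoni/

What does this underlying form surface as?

/o/ harmonizes with /i/ ([-back]) → [ø]

[føɲøni]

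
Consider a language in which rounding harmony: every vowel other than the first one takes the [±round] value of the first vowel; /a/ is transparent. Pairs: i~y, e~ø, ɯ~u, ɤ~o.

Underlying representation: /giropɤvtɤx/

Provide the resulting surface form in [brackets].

/o/ harmonizes with /i/ ([-round]) → [ɤ]

[girɤpɤvtɤx]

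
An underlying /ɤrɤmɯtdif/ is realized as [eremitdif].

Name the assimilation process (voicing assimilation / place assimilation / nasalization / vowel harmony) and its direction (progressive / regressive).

vowel harmony, regressive

/ɤ/→[e] /ɤ/→[e] /ɯ/→[i].
Vowels agree with the last vowel, so the harmony is regressive.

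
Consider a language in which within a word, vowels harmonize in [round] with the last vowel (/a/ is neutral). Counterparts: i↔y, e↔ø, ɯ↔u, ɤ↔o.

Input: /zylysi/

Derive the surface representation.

/y/ harmonizes with /i/ ([-round]) → [i]
/y/ harmonizes with /i/ ([-round]) → [i]

[zilisi]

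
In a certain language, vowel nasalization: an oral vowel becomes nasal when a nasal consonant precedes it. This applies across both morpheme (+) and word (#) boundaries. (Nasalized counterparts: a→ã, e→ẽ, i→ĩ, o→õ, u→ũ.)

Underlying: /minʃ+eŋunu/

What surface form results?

/i/ after nasal /m/ → [ĩ]
/u/ after nasal /ŋ/ → [ũ]
/u/ after nasal /n/ → [ũ]

[mĩnʃ+eŋũnũ]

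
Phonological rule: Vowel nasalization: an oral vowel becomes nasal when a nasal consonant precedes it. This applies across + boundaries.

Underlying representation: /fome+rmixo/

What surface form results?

[fomẽ+rmĩxo]

/e/ after nasal /m/ → [ẽ]
/i/ after nasal /m/ → [ĩ]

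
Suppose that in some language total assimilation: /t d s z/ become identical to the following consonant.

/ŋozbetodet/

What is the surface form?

/z/ before /b/ → [b] (total assimilation)

[ŋobbetodet]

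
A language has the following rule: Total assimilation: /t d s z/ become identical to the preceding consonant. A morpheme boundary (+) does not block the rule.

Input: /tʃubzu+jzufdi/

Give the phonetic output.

/z/ after /b/ → [b] (total assimilation)
/z/ after /j/ → [j] (total assimilation)
/d/ after /f/ → [f] (total assimilation)

[tʃubbu+jjuffi]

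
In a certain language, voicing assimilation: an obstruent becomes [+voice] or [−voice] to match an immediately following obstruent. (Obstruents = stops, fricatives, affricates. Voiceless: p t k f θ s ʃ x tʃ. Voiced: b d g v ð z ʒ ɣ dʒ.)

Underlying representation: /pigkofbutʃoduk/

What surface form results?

/g/ before /k/ (voiceless) → [k]
/f/ before /b/ (voiced) → [v]

[pikkovbutʃoduk]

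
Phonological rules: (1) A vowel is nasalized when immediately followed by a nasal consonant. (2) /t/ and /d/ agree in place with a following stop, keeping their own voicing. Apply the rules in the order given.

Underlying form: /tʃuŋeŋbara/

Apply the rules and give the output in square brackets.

[tʃũŋẽŋbara]

Rule 1: /u/ before nasal /ŋ/ → [ũ]
Rule 1: /e/ before nasal /ŋ/ → [ẽ]
After rule 1: tʃũŋẽŋbara
Rule 2: no segment meets the rule's conditions; no change.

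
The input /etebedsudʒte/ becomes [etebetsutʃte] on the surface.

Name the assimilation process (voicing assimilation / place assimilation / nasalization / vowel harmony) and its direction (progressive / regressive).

/d/→[t] /dʒ/→[tʃ].
Each target copies a feature from the following segment, so the direction is regressive.

voicing assimilation, regressive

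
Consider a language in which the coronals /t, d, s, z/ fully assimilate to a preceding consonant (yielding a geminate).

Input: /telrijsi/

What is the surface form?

[telrijji]

/s/ after /j/ → [j] (total assimilation)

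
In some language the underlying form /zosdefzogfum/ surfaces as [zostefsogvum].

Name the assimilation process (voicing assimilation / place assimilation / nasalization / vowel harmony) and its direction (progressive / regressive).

voicing assimilation, progressive

/d/→[t] /z/→[s] /f/→[v].
Each target copies a feature from the preceding segment, so the direction is progressive.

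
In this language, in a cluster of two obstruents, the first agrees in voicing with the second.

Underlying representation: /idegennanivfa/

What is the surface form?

[idegennaniffa]

/v/ before /f/ (voiceless) → [f]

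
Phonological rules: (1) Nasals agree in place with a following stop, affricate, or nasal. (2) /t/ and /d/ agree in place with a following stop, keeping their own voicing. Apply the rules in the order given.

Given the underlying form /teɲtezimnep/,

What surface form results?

[tentezinnep]

Rule 1: /ɲ/ before /t/ (alveolar) → [n]
Rule 1: /m/ before /n/ (alveolar) → [n]
After rule 1: tentezinnep
Rule 2: no segment meets the rule's conditions; no change.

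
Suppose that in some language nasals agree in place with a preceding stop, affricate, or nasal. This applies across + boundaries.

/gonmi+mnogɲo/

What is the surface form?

/m/ after /n/ (alveolar) → [n]
/n/ after /m/ (labial) → [m]
/ɲ/ after /g/ (velar) → [ŋ]

[gonni+mmogŋo]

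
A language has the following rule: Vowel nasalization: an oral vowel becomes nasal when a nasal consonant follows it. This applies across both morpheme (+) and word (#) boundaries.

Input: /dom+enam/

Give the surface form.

[dõm+ẽnãm]

/o/ before nasal /m/ → [õ]
/e/ before nasal /n/ → [ẽ]
/a/ before nasal /m/ → [ã]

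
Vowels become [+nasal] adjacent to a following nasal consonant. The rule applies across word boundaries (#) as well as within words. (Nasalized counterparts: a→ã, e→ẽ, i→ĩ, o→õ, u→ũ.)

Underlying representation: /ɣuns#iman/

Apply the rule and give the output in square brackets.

/u/ before nasal /n/ → [ũ]
/i/ before nasal /m/ → [ĩ]
/a/ before nasal /n/ → [ã]

[ɣũns#ĩmãn]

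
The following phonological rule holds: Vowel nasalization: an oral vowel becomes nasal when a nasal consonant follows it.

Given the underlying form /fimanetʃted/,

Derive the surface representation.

/i/ before nasal /m/ → [ĩ]
/a/ before nasal /n/ → [ã]

[fĩmãnetʃted]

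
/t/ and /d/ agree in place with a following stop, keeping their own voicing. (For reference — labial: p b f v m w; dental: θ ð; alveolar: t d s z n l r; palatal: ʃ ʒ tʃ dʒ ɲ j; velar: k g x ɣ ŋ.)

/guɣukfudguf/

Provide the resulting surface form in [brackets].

/d/ before /g/ (velar) → [g]

[guɣukfugguf]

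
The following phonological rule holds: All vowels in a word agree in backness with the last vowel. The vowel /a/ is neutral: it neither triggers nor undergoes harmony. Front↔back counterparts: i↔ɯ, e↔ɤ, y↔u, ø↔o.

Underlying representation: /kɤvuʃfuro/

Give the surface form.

[kɤvuʃfuro]

no segment meets the rule's conditions; no change.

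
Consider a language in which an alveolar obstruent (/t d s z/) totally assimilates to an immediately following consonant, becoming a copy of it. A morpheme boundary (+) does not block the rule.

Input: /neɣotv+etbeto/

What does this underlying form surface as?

/t/ before /v/ → [v] (total assimilation)
/t/ before /b/ → [b] (total assimilation)

[neɣovv+ebbeto]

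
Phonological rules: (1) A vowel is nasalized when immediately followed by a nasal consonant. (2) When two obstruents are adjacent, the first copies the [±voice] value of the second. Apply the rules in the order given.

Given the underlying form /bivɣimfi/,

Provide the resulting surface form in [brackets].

[bivɣĩmfi]

Rule 1: /i/ before nasal /m/ → [ĩ]
After rule 1: bivɣĩmfi
Rule 2: no segment meets the rule's conditions; no change.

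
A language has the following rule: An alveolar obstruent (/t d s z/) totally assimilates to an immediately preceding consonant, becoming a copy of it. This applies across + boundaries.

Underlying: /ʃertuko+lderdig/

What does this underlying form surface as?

/t/ after /r/ → [r] (total assimilation)
/d/ after /l/ → [l] (total assimilation)
/d/ after /r/ → [r] (total assimilation)

[ʃerruko+llerrig]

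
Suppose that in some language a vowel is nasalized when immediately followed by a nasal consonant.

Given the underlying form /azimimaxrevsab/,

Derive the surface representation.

[azĩmĩmaxrevsab]

/i/ before nasal /m/ → [ĩ]
/i/ before nasal /m/ → [ĩ]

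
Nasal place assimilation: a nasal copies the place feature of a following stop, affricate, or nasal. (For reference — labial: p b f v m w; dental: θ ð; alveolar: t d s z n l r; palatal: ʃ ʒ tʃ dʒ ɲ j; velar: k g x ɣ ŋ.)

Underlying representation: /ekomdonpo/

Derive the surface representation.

/m/ before /d/ (alveolar) → [n]
/n/ before /p/ (labial) → [m]

[ekondompo]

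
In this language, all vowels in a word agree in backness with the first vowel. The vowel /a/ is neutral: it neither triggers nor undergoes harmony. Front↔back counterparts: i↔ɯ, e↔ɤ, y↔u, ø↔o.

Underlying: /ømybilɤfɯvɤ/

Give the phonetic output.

/ɤ/ harmonizes with /ø/ ([-back]) → [e]
/ɯ/ harmonizes with /ø/ ([-back]) → [i]
/ɤ/ harmonizes with /ø/ ([-back]) → [e]

[ømybilefive]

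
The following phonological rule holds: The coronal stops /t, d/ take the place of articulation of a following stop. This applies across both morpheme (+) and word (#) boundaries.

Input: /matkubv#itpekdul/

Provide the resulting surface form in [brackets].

[makkubv#ippekdul]

/t/ before /k/ (velar) → [k]
/t/ before /p/ (labial) → [p]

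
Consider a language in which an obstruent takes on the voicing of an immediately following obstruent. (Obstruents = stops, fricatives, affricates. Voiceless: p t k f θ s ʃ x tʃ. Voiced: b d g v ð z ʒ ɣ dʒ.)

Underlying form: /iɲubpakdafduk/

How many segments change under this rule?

/b/ before /p/ (voiceless) → [p]
/k/ before /d/ (voiced) → [g]
/f/ before /d/ (voiced) → [v]
3 segments change.

3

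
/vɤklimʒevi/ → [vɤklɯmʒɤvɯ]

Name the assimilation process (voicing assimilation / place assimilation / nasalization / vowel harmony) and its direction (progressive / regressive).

/i/→[ɯ] /e/→[ɤ] /i/→[ɯ].
Vowels agree with the first vowel, so the harmony is progressive.

vowel harmony, progressive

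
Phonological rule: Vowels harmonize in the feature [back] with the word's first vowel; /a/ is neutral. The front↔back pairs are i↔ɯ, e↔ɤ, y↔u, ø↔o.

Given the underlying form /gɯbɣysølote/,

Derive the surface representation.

[gɯbɣusolotɤ]

/y/ harmonizes with /ɯ/ ([+back]) → [u]
/ø/ harmonizes with /ɯ/ ([+back]) → [o]
/e/ harmonizes with /ɯ/ ([+back]) → [ɤ]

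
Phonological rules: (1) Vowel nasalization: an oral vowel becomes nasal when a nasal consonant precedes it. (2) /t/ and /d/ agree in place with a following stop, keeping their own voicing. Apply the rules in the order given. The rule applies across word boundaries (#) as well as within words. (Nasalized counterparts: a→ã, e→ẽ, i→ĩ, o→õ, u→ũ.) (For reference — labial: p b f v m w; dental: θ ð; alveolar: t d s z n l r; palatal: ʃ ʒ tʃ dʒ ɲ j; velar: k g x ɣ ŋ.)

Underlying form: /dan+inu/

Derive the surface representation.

[dan+ĩnũ]

Rule 1: /i/ after nasal /n/ → [ĩ]
Rule 1: /u/ after nasal /n/ → [ũ]
After rule 1: dan+ĩnũ
Rule 2: no segment meets the rule's conditions; no change.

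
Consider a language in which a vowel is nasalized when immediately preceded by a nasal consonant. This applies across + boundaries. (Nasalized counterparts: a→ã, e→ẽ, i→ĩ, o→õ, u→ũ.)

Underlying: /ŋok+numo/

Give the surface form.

/o/ after nasal /ŋ/ → [õ]
/u/ after nasal /n/ → [ũ]
/o/ after nasal /m/ → [õ]

[ŋõk+nũmõ]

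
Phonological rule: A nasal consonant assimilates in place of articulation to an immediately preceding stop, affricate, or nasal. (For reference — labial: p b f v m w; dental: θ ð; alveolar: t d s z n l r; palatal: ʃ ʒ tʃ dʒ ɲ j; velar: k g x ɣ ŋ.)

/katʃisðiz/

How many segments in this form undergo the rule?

0

No segment meets the rule's conditions.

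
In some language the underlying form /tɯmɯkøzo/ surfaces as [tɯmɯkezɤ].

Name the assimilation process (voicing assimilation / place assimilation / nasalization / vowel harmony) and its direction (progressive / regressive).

vowel harmony, progressive

/ø/→[e] /o/→[ɤ].
Vowels agree with the first vowel, so the harmony is progressive.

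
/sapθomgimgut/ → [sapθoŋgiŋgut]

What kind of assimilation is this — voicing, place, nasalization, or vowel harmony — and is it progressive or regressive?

place assimilation, regressive

/m/→[ŋ] /m/→[ŋ].
Each target copies a feature from the following segment, so the direction is regressive.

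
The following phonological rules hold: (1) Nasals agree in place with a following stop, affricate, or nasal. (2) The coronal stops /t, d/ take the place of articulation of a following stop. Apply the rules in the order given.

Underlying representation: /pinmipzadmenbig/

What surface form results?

Rule 1: /n/ before /m/ (labial) → [m]
Rule 1: /n/ before /b/ (labial) → [m]
After rule 1: pimmipzadmembig
Rule 2: no segment meets the rule's conditions; no change.

[pimmipzadmembig]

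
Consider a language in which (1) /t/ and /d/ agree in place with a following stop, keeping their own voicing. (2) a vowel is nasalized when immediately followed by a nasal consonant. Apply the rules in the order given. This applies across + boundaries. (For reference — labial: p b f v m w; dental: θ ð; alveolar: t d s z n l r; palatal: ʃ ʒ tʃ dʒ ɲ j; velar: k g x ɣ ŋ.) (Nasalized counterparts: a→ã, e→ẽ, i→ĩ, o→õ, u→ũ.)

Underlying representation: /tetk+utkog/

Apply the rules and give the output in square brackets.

[tekk+ukkog]

Rule 1: /t/ before /k/ (velar) → [k]
Rule 1: /t/ before /k/ (velar) → [k]
After rule 1: tekk+ukkog
Rule 2: no segment meets the rule's conditions; no change.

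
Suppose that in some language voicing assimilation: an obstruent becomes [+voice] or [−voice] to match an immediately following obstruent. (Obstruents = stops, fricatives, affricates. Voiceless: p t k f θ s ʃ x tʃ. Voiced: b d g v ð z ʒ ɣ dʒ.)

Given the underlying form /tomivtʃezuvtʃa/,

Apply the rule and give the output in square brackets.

/v/ before /tʃ/ (voiceless) → [f]
/v/ before /tʃ/ (voiceless) → [f]

[tomiftʃezuftʃa]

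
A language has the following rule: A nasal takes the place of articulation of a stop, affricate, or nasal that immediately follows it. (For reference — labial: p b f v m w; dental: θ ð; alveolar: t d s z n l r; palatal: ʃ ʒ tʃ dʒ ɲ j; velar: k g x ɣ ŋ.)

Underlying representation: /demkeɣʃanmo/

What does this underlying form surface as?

[deŋkeɣʃammo]

/m/ before /k/ (velar) → [ŋ]
/n/ before /m/ (labial) → [m]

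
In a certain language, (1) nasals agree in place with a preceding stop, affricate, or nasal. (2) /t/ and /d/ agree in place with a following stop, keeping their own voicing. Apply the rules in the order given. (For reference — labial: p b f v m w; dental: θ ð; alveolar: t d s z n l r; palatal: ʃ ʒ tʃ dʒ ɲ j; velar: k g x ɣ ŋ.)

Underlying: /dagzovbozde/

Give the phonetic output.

Rule 1: no segment meets the rule's conditions; no change.
After rule 1: dagzovbozde
Rule 2: no segment meets the rule's conditions; no change.

[dagzovbozde]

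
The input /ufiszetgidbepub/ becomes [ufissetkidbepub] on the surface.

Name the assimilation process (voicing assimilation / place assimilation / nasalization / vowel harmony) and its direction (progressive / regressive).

/z/→[s] /g/→[k].
Each target copies a feature from the preceding segment, so the direction is progressive.

voicing assimilation, progressive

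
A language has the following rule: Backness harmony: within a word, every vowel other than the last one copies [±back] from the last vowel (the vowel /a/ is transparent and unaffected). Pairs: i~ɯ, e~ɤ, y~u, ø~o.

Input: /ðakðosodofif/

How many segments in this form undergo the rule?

3

/o/ harmonizes with /i/ ([-back]) → [ø]
/o/ harmonizes with /i/ ([-back]) → [ø]
/o/ harmonizes with /i/ ([-back]) → [ø]
3 segments change.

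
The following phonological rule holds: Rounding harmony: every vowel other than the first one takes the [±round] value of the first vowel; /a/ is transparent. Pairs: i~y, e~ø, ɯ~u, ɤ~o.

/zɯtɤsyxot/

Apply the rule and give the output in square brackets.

/y/ harmonizes with /ɯ/ ([-round]) → [i]
/o/ harmonizes with /ɯ/ ([-round]) → [ɤ]

[zɯtɤsixɤt]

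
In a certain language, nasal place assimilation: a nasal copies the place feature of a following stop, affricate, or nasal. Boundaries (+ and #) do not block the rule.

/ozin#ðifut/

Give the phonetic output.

[ozin#ðifut]

no segment meets the rule's conditions; no change.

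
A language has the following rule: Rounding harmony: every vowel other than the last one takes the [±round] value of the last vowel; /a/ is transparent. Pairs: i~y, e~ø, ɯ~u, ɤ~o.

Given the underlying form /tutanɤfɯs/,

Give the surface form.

[tɯtanɤfɯs]

/u/ harmonizes with /ɯ/ ([-round]) → [ɯ]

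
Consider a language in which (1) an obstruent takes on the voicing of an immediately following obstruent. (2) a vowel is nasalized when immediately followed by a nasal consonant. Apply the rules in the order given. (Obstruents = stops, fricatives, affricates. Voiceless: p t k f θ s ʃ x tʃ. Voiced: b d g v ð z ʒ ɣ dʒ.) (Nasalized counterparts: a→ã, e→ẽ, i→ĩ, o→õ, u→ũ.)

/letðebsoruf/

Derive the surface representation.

[ledðepsoruf]

Rule 1: /t/ before /ð/ (voiced) → [d]
Rule 1: /b/ before /s/ (voiceless) → [p]
After rule 1: ledðepsoruf
Rule 2: no segment meets the rule's conditions; no change.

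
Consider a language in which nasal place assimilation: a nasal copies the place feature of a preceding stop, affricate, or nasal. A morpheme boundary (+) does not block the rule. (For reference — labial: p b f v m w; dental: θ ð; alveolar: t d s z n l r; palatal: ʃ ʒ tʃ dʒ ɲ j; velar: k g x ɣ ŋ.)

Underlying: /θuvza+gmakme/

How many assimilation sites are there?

2

/m/ after /g/ (velar) → [ŋ]
/m/ after /k/ (velar) → [ŋ]
2 segments change.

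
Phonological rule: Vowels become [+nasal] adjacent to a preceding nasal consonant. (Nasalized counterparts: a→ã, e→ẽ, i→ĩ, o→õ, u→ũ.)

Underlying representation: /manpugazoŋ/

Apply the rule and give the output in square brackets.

/a/ after nasal /m/ → [ã]

[mãnpugazoŋ]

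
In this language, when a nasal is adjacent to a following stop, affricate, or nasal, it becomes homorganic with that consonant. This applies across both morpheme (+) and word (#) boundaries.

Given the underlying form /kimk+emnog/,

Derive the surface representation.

/m/ before /k/ (velar) → [ŋ]
/m/ before /n/ (alveolar) → [n]

[kiŋk+ennog]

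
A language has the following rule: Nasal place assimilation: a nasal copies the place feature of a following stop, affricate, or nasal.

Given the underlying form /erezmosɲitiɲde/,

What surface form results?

[erezmosɲitinde]

/ɲ/ before /d/ (alveolar) → [n]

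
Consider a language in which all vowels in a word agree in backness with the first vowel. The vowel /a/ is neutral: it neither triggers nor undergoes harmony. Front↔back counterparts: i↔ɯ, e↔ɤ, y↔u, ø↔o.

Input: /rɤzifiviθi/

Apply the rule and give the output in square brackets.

[rɤzɯfɯvɯθɯ]

/i/ harmonizes with /ɤ/ ([+back]) → [ɯ]
/i/ harmonizes with /ɤ/ ([+back]) → [ɯ]
/i/ harmonizes with /ɤ/ ([+back]) → [ɯ]
/i/ harmonizes with /ɤ/ ([+back]) → [ɯ]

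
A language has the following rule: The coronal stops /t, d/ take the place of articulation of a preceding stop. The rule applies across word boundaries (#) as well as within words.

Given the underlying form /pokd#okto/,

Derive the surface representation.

/d/ after /k/ (velar) → [g]
/t/ after /k/ (velar) → [k]

[pokg#okko]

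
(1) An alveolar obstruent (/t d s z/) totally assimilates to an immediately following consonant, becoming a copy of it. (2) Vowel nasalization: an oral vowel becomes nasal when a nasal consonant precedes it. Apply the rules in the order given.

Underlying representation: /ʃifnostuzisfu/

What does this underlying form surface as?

Rule 1: /s/ before /t/ → [t] (total assimilation)
Rule 1: /s/ before /f/ → [f] (total assimilation)
After rule 1: ʃifnottuziffu
Rule 2: /o/ after nasal /n/ → [õ]

[ʃifnõttuziffu]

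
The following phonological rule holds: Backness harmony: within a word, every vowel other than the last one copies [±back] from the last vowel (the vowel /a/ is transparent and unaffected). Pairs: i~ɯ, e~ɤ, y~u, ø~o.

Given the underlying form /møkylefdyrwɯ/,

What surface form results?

/ø/ harmonizes with /ɯ/ ([+back]) → [o]
/y/ harmonizes with /ɯ/ ([+back]) → [u]
/e/ harmonizes with /ɯ/ ([+back]) → [ɤ]
/y/ harmonizes with /ɯ/ ([+back]) → [u]

[mokulɤfdurwɯ]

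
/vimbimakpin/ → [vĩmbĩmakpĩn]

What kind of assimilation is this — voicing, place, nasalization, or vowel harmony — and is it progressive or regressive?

nasalization, regressive

/i/→[ĩ] /i/→[ĩ] /i/→[ĩ].
Each target copies a feature from the following segment, so the direction is regressive.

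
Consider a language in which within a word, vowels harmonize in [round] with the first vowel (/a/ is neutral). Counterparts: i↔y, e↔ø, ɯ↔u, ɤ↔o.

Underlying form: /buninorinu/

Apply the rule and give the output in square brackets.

/i/ harmonizes with /u/ ([+round]) → [y]
/i/ harmonizes with /u/ ([+round]) → [y]

[bunynorynu]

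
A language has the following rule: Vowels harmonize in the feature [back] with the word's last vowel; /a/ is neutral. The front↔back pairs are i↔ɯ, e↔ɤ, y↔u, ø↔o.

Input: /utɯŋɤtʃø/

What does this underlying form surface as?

[ytiŋetʃø]

/u/ harmonizes with /ø/ ([-back]) → [y]
/ɯ/ harmonizes with /ø/ ([-back]) → [i]
/ɤ/ harmonizes with /ø/ ([-back]) → [e]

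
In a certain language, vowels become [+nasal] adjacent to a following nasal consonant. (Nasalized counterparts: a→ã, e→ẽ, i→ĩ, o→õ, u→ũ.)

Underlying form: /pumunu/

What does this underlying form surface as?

/u/ before nasal /m/ → [ũ]
/u/ before nasal /n/ → [ũ]

[pũmũnu]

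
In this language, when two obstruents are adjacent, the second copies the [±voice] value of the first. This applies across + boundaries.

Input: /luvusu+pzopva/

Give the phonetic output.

/z/ after /p/ (voiceless) → [s]
/v/ after /p/ (voiceless) → [f]

[luvusu+psopfa]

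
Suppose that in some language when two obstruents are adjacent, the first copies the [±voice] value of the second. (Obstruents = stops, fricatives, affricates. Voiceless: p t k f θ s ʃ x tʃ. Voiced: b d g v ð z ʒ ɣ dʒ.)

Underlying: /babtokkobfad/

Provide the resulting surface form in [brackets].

/b/ before /t/ (voiceless) → [p]
/b/ before /f/ (voiceless) → [p]

[baptokkopfad]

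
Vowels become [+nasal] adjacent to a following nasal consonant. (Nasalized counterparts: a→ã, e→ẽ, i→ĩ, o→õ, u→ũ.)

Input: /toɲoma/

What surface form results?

[tõɲõma]

/o/ before nasal /ɲ/ → [õ]
/o/ before nasal /m/ → [õ]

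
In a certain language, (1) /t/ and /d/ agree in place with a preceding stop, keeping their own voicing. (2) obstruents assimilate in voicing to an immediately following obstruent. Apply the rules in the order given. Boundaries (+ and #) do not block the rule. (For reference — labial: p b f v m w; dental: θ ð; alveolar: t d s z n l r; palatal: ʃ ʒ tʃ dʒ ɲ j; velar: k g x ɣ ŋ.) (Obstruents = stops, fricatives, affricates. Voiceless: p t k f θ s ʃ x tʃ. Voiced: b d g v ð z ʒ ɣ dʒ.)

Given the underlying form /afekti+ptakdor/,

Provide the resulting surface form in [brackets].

Rule 1: /t/ after /k/ (velar) → [k]
Rule 1: /t/ after /p/ (labial) → [p]
Rule 1: /d/ after /k/ (velar) → [g]
After rule 1: afekki+ppakgor
Rule 2: /k/ before /g/ (voiced) → [g]

[afekki+ppaggor]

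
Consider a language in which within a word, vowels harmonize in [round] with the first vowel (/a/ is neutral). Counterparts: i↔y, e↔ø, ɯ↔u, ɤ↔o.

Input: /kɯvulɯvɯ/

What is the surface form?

/u/ harmonizes with /ɯ/ ([-round]) → [ɯ]

[kɯvɯlɯvɯ]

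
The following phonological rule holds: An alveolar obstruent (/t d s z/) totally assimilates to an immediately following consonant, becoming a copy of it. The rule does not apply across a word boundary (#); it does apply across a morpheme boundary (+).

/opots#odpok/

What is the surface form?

[oposs#oppok]

/t/ before /s/ → [s] (total assimilation)
/d/ before /p/ → [p] (total assimilation)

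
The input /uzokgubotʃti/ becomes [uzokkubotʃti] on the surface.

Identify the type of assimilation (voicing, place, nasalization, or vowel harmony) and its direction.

voicing assimilation, progressive

/g/→[k].
Each target copies a feature from the preceding segment, so the direction is progressive.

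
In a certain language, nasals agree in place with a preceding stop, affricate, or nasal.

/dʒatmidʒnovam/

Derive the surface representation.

[dʒatnidʒɲovam]

/m/ after /t/ (alveolar) → [n]
/n/ after /dʒ/ (palatal) → [ɲ]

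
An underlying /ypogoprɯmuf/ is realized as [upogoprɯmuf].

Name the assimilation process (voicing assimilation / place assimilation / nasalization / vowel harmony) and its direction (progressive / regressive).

/y/→[u].
Vowels agree with the last vowel, so the harmony is regressive.

vowel harmony, regressive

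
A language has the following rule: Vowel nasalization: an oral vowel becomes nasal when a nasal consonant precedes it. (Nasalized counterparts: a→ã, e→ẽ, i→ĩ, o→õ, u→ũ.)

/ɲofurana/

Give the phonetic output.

[ɲõfuranã]

/o/ after nasal /ɲ/ → [õ]
/a/ after nasal /n/ → [ã]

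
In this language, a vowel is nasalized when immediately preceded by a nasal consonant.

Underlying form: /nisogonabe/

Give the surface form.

[nĩsogonãbe]

/i/ after nasal /n/ → [ĩ]
/a/ after nasal /n/ → [ã]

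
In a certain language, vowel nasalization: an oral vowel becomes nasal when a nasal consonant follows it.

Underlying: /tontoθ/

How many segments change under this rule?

1

/o/ before nasal /n/ → [õ]
1 segment changes.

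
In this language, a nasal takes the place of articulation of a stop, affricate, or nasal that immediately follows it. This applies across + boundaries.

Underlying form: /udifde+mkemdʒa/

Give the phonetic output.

/m/ before /k/ (velar) → [ŋ]
/m/ before /dʒ/ (palatal) → [ɲ]

[udifde+ŋkeɲdʒa]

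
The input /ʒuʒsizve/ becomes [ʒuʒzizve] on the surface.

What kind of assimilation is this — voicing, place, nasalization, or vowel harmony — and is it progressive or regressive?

voicing assimilation, progressive

/s/→[z].
Each target copies a feature from the preceding segment, so the direction is progressive.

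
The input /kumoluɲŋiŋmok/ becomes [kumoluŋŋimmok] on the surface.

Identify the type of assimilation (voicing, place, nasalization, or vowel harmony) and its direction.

place assimilation, regressive

/ɲ/→[ŋ] /ŋ/→[m].
Each target copies a feature from the following segment, so the direction is regressive.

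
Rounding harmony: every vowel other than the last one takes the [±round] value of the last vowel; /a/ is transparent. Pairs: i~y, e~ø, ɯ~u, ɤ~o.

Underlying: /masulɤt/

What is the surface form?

[masɯlɤt]

/u/ harmonizes with /ɤ/ ([-round]) → [ɯ]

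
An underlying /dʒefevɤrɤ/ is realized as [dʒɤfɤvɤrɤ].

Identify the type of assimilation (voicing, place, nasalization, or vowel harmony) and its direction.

vowel harmony, regressive

/e/→[ɤ] /e/→[ɤ].
Vowels agree with the last vowel, so the harmony is regressive.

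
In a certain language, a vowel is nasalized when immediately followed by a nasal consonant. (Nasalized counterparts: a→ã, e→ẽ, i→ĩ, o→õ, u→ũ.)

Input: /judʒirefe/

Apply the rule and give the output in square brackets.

no segment meets the rule's conditions; no change.

[judʒirefe]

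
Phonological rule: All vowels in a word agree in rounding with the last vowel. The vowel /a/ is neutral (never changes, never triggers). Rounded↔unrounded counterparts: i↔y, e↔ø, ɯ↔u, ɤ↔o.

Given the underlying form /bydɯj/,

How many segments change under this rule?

/y/ harmonizes with /ɯ/ ([-round]) → [i]
1 segment changes.

1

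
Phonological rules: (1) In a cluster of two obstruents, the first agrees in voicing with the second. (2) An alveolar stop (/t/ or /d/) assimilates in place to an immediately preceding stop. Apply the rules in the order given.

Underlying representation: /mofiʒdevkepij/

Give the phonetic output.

[mofiʒdefkepij]

Rule 1: /v/ before /k/ (voiceless) → [f]
After rule 1: mofiʒdefkepij
Rule 2: no segment meets the rule's conditions; no change.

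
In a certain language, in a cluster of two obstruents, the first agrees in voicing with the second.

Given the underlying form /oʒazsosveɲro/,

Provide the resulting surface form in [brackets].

/z/ before /s/ (voiceless) → [s]
/s/ before /v/ (voiced) → [z]

[oʒassozveɲro]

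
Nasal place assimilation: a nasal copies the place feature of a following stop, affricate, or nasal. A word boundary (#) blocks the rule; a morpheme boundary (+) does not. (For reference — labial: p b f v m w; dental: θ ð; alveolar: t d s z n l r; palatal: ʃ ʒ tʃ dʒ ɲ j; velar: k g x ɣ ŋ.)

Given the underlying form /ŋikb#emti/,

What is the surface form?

[ŋikb#enti]

/m/ before /t/ (alveolar) → [n]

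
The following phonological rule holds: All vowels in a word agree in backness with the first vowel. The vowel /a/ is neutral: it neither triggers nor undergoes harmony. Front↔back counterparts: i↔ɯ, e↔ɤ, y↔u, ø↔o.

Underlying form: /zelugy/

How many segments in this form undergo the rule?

1

/u/ harmonizes with /e/ ([-back]) → [y]
1 segment changes.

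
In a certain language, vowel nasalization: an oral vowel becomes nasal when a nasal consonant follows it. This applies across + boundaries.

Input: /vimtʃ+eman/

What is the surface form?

[vĩmtʃ+ẽmãn]

/i/ before nasal /m/ → [ĩ]
/e/ before nasal /m/ → [ẽ]
/a/ before nasal /n/ → [ã]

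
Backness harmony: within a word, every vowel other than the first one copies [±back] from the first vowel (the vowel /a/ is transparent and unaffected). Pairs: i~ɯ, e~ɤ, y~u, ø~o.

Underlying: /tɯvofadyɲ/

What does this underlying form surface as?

[tɯvofaduɲ]

/y/ harmonizes with /ɯ/ ([+back]) → [u]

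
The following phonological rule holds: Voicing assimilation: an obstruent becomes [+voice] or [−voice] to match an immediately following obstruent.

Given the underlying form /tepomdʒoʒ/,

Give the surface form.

no segment meets the rule's conditions; no change.

[tepomdʒoʒ]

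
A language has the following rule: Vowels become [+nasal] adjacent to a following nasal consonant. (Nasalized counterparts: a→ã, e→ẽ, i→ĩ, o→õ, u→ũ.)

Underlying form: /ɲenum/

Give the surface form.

[ɲẽnũm]

/e/ before nasal /n/ → [ẽ]
/u/ before nasal /m/ → [ũ]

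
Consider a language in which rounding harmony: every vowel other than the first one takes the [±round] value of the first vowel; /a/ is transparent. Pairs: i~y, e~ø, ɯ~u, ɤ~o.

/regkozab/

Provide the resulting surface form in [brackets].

[regkɤzab]

/o/ harmonizes with /e/ ([-round]) → [ɤ]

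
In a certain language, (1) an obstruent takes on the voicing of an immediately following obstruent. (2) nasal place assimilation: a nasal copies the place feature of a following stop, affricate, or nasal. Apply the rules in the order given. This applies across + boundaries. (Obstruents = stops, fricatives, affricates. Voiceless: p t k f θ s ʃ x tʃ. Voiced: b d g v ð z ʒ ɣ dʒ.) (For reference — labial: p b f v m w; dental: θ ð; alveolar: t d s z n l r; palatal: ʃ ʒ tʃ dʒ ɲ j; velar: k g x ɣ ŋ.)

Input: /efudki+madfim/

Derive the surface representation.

[efutki+matfim]

Rule 1: /d/ before /k/ (voiceless) → [t]
Rule 1: /d/ before /f/ (voiceless) → [t]
After rule 1: efutki+matfim
Rule 2: no segment meets the rule's conditions; no change.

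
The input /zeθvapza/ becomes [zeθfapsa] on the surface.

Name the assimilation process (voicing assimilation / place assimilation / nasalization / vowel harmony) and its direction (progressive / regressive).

voicing assimilation, progressive

/v/→[f] /z/→[s].
Each target copies a feature from the preceding segment, so the direction is progressive.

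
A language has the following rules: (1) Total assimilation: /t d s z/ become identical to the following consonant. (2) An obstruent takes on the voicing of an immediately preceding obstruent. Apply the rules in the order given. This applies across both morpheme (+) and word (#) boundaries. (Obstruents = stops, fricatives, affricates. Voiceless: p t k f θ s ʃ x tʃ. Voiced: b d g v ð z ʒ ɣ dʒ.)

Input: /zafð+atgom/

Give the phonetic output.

Rule 1: /t/ before /g/ → [g] (total assimilation)
After rule 1: zafð+aggom
Rule 2: /ð/ after /f/ (voiceless) → [θ]

[zafθ+aggom]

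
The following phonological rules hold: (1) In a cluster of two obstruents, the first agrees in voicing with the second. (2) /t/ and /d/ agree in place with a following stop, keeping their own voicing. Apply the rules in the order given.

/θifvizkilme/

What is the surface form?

Rule 1: /f/ before /v/ (voiced) → [v]
Rule 1: /z/ before /k/ (voiceless) → [s]
After rule 1: θivviskilme
Rule 2: no segment meets the rule's conditions; no change.

[θivviskilme]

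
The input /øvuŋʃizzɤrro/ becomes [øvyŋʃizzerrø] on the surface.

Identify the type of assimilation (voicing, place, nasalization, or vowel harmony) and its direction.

/u/→[y] /ɤ/→[e] /o/→[ø].
Vowels agree with the first vowel, so the harmony is progressive.

vowel harmony, progressive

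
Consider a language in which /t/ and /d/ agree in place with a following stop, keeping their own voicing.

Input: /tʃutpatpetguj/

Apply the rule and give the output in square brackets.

/t/ before /p/ (labial) → [p]
/t/ before /p/ (labial) → [p]
/t/ before /g/ (velar) → [k]

[tʃuppappekguj]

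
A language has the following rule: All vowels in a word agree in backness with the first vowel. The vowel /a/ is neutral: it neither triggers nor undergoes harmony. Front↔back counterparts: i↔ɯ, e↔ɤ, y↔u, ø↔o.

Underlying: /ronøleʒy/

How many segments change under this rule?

/ø/ harmonizes with /o/ ([+back]) → [o]
/e/ harmonizes with /o/ ([+back]) → [ɤ]
/y/ harmonizes with /o/ ([+back]) → [u]
3 segments change.

3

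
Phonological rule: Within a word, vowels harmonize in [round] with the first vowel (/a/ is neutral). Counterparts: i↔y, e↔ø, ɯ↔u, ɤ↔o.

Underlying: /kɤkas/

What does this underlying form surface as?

no segment meets the rule's conditions; no change.

[kɤkas]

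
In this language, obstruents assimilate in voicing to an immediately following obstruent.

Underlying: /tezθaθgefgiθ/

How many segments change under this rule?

/z/ before /θ/ (voiceless) → [s]
/θ/ before /g/ (voiced) → [ð]
/f/ before /g/ (voiced) → [v]
3 segments change.

3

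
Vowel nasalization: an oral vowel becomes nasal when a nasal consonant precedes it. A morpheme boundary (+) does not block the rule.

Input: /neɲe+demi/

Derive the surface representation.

[nẽɲẽ+demĩ]

/e/ after nasal /n/ → [ẽ]
/e/ after nasal /ɲ/ → [ẽ]
/i/ after nasal /m/ → [ĩ]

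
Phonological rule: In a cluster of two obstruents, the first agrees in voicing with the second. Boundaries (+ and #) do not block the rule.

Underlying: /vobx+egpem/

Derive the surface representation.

[vopx+ekpem]

/b/ before /x/ (voiceless) → [p]
/g/ before /p/ (voiceless) → [k]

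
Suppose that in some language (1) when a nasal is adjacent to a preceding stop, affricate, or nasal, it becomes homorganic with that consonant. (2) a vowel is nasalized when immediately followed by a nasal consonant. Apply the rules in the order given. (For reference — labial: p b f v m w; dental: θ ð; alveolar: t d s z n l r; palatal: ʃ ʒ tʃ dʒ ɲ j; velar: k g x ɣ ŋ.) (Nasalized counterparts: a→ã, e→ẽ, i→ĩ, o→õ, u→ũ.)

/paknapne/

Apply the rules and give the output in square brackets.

[pakŋapme]

Rule 1: /n/ after /k/ (velar) → [ŋ]
Rule 1: /n/ after /p/ (labial) → [m]
After rule 1: pakŋapme
Rule 2: no segment meets the rule's conditions; no change.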